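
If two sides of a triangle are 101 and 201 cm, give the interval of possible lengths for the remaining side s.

By the triangle inequality, s must be less than 101 + 201 = 302 and greater than |101 − 201| = 100.

100 < s < 302 (cm)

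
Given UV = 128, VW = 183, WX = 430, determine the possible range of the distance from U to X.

The maximum is all hops collinear in one direction: 128 + 183 + 430 = 741.
The longest hop is 430; the others sum to 311. Folding the others back against it leaves at least 430 − 311 = 119.

119 ≤ UX ≤ 741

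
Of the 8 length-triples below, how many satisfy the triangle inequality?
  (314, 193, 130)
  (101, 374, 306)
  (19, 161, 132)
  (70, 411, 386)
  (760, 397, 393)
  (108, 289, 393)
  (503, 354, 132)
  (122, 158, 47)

(130,193,314): 130+193 > 314 → valid
(101,306,374): 101+306 > 374 → valid
(19,132,161): 19+132 ≤ 161 → not valid
(70,386,411): 70+386 > 411 → valid
(393,397,760): 393+397 > 760 → valid
(108,289,393): 108+289 > 393 → valid
(132,354,503): 132+354 ≤ 503 → not valid
(47,122,158): 47+122 > 158 → valid
6 of the 8 triples form a triangle.

6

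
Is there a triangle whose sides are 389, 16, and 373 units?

No

The two shorter sides sum to 389, exactly equal to the longest side 389.
That gives only a degenerate (flat) triangle — the inequality must be strict.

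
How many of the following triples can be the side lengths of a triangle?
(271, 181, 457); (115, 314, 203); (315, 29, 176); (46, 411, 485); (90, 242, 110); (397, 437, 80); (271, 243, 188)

3

(181,271,457): 181+271 ≤ 457 → not valid
(115,203,314): 115+203 > 314 → valid
(29,176,315): 29+176 ≤ 315 → not valid
(46,411,485): 46+411 ≤ 485 → not valid
(90,110,242): 90+110 ≤ 242 → not valid
(80,397,437): 80+397 > 437 → valid
(188,243,271): 188+243 > 271 → valid
3 of the 7 triples form a triangle.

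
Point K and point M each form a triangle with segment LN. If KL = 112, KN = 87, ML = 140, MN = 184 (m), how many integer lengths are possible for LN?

154

From triangle KLN: 25 < LN < 199.
From triangle MLN: 44 < LN < 324.
Intersection: 44 < LN < 199, so integers 45 through 198: 154 values.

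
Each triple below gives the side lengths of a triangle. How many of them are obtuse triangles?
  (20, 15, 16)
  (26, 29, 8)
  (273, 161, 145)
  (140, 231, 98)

3

(20,15,16): 15²+16² = 481 > 400 = 20² → acute
(26,29,8): 8²+26² = 740 < 841 = 29² → obtuse
(273,161,145): 145²+161² = 46946 < 74529 = 273² → obtuse
(140,231,98): 98²+140² = 29204 < 53361 = 231² → obtuse
3 of the 4 are obtuse.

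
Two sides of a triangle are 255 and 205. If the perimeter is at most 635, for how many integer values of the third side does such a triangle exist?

Triangle inequality: 50 < x < 460. Perimeter ≤ 635 gives x ≤ 635 − 255 − 205 = 175.
So 50 < x ≤ 175; integers 51 through 175: 125 values.

125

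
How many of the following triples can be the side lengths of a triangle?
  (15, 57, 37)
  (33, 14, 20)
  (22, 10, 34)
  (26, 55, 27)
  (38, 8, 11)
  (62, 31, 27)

1

(15,37,57): 15+37 ≤ 57 → not valid
(14,20,33): 14+20 > 33 → valid
(10,22,34): 10+22 ≤ 34 → not valid
(26,27,55): 26+27 ≤ 55 → not valid
(8,11,38): 8+11 ≤ 38 → not valid
(27,31,62): 27+31 ≤ 62 → not valid
1 of the 6 triples forms a triangle.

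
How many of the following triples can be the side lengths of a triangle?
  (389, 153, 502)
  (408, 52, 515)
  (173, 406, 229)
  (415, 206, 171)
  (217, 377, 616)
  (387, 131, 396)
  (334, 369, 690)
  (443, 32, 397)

3

(153,389,502): 153+389 > 502 → valid
(52,408,515): 52+408 ≤ 515 → not valid
(173,229,406): 173+229 ≤ 406 → not valid
(171,206,415): 171+206 ≤ 415 → not valid
(217,377,616): 217+377 ≤ 616 → not valid
(131,387,396): 131+387 > 396 → valid
(334,369,690): 334+369 > 690 → valid
(32,397,443): 32+397 ≤ 443 → not valid
3 of the 8 triples form a triangle.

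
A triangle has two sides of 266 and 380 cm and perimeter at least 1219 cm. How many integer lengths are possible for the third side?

73

Triangle inequality: 114 < x < 646. Perimeter ≥ 1219 gives x ≥ 1219 − 266 − 380 = 573.
So 573 ≤ x < 646; integers 573 through 645: 73 values.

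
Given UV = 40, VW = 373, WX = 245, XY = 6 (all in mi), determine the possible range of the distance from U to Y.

The maximum is all hops collinear in one direction: 40 + 373 + 245 + 6 = 664.
The longest hop is 373; the others sum to 291. Folding the others back against it leaves at least 373 − 291 = 82.

82 ≤ UY ≤ 664 mi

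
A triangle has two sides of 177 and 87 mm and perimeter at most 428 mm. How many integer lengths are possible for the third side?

74

Triangle inequality: 90 < x < 264. Perimeter ≤ 428 gives x ≤ 428 − 177 − 87 = 164.
So 90 < x ≤ 164; integers 91 through 164: 74 values.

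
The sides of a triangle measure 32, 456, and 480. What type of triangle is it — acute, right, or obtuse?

obtuse

Compare the square of the longest side to the sum of squares of the other two: 32² + 456² = 208960 < 230400 = 480².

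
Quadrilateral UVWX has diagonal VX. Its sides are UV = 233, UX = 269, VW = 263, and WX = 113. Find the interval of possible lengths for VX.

150 < VX < 376

From triangle UVX: |233 − 269| < VX < 233 + 269, i.e. 36 < VX < 502.
From triangle WVX: 150 < VX < 376.
Both must hold, so VX lies in the intersection.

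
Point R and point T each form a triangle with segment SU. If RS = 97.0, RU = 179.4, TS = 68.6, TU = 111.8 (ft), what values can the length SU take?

82.4 < SU < 180.4

From triangle RSU: |97.0 − 179.4| < SU < 97.0 + 179.4, i.e. 82.4 < SU < 276.4.
From triangle TSU: 43.2 < SU < 180.4.
Both must hold, so SU lies in the intersection.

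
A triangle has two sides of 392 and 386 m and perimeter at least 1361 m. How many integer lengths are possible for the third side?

Triangle inequality: 6 < x < 778. Perimeter ≥ 1361 gives x ≥ 1361 − 392 − 386 = 583.
So 583 ≤ x < 778; integers 583 through 777: 195 values.

195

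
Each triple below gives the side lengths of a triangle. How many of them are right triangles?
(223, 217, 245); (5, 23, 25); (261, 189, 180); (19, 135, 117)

(223,217,245): 217²+223² = 96818 > 60025 = 245² → acute
(5,23,25): 5²+23² = 554 < 625 = 25² → obtuse
(261,189,180): 180²+189² = 68121 = 261² → right
(19,135,117): 19²+117² = 14050 < 18225 = 135² → obtuse
1 of the 4 is right.

1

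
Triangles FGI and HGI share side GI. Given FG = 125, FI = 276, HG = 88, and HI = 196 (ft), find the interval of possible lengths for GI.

From triangle FGI: |125 − 276| < GI < 125 + 276, i.e. 151 < GI < 401.
From triangle HGI: 108 < GI < 284.
Both must hold, so GI lies in the intersection.

151 < GI < 284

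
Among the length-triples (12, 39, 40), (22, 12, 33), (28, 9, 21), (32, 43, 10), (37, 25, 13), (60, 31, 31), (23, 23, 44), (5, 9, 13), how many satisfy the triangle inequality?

7

(12,39,40): 12+39 > 40 → valid
(12,22,33): 12+22 > 33 → valid
(9,21,28): 9+21 > 28 → valid
(10,32,43): 10+32 ≤ 43 → not valid
(13,25,37): 13+25 > 37 → valid
(31,31,60): 31+31 > 60 → valid
(23,23,44): 23+23 > 44 → valid
(5,9,13): 5+9 > 13 → valid
7 of the 8 triples form a triangle.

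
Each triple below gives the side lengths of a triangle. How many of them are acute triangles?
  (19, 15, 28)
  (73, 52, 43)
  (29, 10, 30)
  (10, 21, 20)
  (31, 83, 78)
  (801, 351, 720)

(19,15,28): 15²+19² = 586 < 784 = 28² → obtuse
(73,52,43): 43²+52² = 4553 < 5329 = 73² → obtuse
(29,10,30): 10²+29² = 941 > 900 = 30² → acute
(10,21,20): 10²+20² = 500 > 441 = 21² → acute
(31,83,78): 31²+78² = 7045 > 6889 = 83² → acute
(801,351,720): 351²+720² = 641601 = 801² → right
3 of the 6 are acute.

3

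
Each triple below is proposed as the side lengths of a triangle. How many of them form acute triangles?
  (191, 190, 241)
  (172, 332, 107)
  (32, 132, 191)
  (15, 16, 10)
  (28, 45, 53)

2

(191,190,241): 190²+191² = 72581 > 58081 = 241² → acute
(172,332,107): 107+172 ≤ 332, not a triangle
(32,132,191): 32+132 ≤ 191, not a triangle
(15,16,10): 10²+15² = 325 > 256 = 16² → acute
(28,45,53): 28²+45² = 2809 = 53² → right
2 of the 5 are acute.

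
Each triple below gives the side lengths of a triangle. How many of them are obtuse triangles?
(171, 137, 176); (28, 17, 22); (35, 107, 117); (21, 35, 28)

2

(171,137,176): 137²+171² = 48010 > 30976 = 176² → acute
(28,17,22): 17²+22² = 773 < 784 = 28² → obtuse
(35,107,117): 35²+107² = 12674 < 13689 = 117² → obtuse
(21,35,28): 21²+28² = 1225 = 35² → right
2 of the 4 are obtuse.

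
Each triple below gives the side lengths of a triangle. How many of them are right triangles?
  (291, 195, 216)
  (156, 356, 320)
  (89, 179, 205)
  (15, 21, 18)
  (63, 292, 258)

(291,195,216): 195²+216² = 84681 = 291² → right
(156,356,320): 156²+320² = 126736 = 356² → right
(89,179,205): 89²+179² = 39962 < 42025 = 205² → obtuse
(15,21,18): 15²+18² = 549 > 441 = 21² → acute
(63,292,258): 63²+258² = 70533 < 85264 = 292² → obtuse
2 of the 5 are right.

2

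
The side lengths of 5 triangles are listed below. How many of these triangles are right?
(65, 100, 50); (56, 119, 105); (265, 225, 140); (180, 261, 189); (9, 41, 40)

4

(65,100,50): 50²+65² = 6725 < 10000 = 100² → obtuse
(56,119,105): 56²+105² = 14161 = 119² → right
(265,225,140): 140²+225² = 70225 = 265² → right
(180,261,189): 180²+189² = 68121 = 261² → right
(9,41,40): 9²+40² = 1681 = 41² → right
4 of the 5 are right.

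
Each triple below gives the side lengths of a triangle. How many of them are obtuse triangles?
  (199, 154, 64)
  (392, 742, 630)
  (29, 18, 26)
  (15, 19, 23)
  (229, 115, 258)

(199,154,64): 64²+154² = 27812 < 39601 = 199² → obtuse
(392,742,630): 392²+630² = 550564 = 742² → right
(29,18,26): 18²+26² = 1000 > 841 = 29² → acute
(15,19,23): 15²+19² = 586 > 529 = 23² → acute
(229,115,258): 115²+229² = 65666 < 66564 = 258² → obtuse
2 of the 5 are obtuse.

2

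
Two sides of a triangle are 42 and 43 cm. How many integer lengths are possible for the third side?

The third side lies in the open interval (1, 85).
Integers from 2 to 84 inclusive: 84 − 2 + 1 = 83.

83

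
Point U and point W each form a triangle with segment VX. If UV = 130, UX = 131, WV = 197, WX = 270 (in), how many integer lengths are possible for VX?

187

From triangle UVX: 1 < VX < 261.
From triangle WVX: 73 < VX < 467.
Intersection: 73 < VX < 261, so integers 74 through 260: 187 values.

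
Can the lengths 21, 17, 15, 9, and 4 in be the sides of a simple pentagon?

A pentagon exists iff every side is shorter than the sum of the others — equivalently, the longest side is less than the sum of the rest.
Longest side 21 < 45 (sum of the remaining 4), so yes.

Yes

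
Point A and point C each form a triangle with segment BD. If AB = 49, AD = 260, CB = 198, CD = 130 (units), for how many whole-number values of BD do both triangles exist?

97

From triangle ABD: 211 < BD < 309.
From triangle CBD: 68 < BD < 328.
Intersection: 211 < BD < 309, so integers 212 through 308: 97 values.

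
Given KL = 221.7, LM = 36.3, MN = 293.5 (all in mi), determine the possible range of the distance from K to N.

35.5 ≤ KN ≤ 551.5 mi

The maximum is all hops collinear in one direction: 221.7 + 36.3 + 293.5 = 551.5.
The longest hop is 293.5; the others sum to 258.0. Folding the others back against it leaves at least 293.5 − 258.0 = 35.5.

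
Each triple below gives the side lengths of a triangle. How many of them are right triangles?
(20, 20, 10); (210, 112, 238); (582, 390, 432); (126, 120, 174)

(20,20,10): 10²+20² = 500 > 400 = 20² → acute
(210,112,238): 112²+210² = 56644 = 238² → right
(582,390,432): 390²+432² = 338724 = 582² → right
(126,120,174): 120²+126² = 30276 = 174² → right
3 of the 4 are right.

3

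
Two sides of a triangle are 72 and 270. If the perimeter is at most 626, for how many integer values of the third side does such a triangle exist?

Triangle inequality: 198 < x < 342. Perimeter ≤ 626 gives x ≤ 626 − 72 − 270 = 284.
So 198 < x ≤ 284; integers 199 through 284: 86 values.

86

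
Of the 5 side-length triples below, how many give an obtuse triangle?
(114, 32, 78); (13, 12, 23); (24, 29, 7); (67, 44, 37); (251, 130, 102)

3

(114,32,78): 32+78 ≤ 114, not a triangle
(13,12,23): 12²+13² = 313 < 529 = 23² → obtuse
(24,29,7): 7²+24² = 625 < 841 = 29² → obtuse
(67,44,37): 37²+44² = 3305 < 4489 = 67² → obtuse
(251,130,102): 102+130 ≤ 251, not a triangle
3 of the 5 are obtuse.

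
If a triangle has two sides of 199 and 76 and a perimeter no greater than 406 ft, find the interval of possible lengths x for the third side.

Triangle inequality alone gives 123 < x < 275.
The perimeter condition gives x ≤ 406 − 199 − 76 = 131.
Intersecting the two: 123 < x ≤ 131.

123 < x ≤ 131 ft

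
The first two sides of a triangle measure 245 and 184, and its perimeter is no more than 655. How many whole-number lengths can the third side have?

165

Triangle inequality: 61 < x < 429. Perimeter ≤ 655 gives x ≤ 655 − 245 − 184 = 226.
So 61 < x ≤ 226; integers 62 through 226: 165 values.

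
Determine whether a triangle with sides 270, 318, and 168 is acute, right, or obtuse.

Compare the square of the longest side to the sum of squares of the other two: 168² + 270² = 101124 = 318².

right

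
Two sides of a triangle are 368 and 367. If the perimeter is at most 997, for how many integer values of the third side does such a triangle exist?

261

Triangle inequality: 1 < x < 735. Perimeter ≤ 997 gives x ≤ 997 − 368 − 367 = 262.
So 1 < x ≤ 262; integers 2 through 262: 261 values.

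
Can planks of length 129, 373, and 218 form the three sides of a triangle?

No

The longest side is 373, but the other two sum to only 347.
347 < 373, so the triangle inequality fails.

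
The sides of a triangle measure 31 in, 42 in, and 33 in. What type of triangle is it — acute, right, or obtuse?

Compare the square of the longest side to the sum of squares of the other two: 31² + 33² = 2050 > 1764 = 42².

acute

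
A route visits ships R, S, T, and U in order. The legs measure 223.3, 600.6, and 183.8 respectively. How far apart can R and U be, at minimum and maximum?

The maximum is all hops collinear in one direction: 223.3 + 600.6 + 183.8 = 1007.7.
The longest hop is 600.6; the others sum to 407.1. Folding the others back against it leaves at least 600.6 − 407.1 = 193.5.

193.5 ≤ RU ≤ 1007.7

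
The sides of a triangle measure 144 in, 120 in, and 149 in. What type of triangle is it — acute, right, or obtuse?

Compare the square of the longest side to the sum of squares of the other two: 120² + 144² = 35136 > 22201 = 149².

acute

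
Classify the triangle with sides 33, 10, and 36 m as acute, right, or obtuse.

Compare the square of the longest side to the sum of squares of the other two: 10² + 33² = 1189 < 1296 = 36².

obtuse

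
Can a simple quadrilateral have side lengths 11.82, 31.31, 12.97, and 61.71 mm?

No

For a quadrilateral, each side must be shorter than the sum of the others.
Here the longest side is 61.71, but the remaining 3 sides sum to only 56.10.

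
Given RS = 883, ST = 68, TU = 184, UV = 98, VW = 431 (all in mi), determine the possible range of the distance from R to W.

102 ≤ RW ≤ 1664 mi

The maximum is all hops collinear in one direction: 883 + 68 + 184 + 98 + 431 = 1664.
The longest hop is 883; the others sum to 781. Folding the others back against it leaves at least 883 − 781 = 102.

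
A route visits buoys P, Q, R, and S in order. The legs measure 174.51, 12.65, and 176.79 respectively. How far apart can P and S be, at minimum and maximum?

The maximum is all hops collinear in one direction: 174.51 + 12.65 + 176.79 = 363.95.
The longest hop is 176.79; the others sum to 187.16. Since 176.79 ≤ 187.16, the path can fold back on itself completely, so the minimum distance is 0.

0 ≤ PS ≤ 363.95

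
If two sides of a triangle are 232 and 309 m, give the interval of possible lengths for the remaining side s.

By the triangle inequality, s must be less than 232 + 309 = 541 and greater than |232 − 309| = 77.

77 < s < 541 (m)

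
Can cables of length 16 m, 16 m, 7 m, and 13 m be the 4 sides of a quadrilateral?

A quadrilateral exists iff every side is shorter than the sum of the others — equivalently, the longest side is less than the sum of the rest.
Longest side 16 < 36 (sum of the remaining 3), so yes.

Yes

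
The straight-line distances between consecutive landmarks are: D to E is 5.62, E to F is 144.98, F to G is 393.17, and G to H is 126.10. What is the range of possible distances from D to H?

The maximum is all hops collinear in one direction: 5.62 + 144.98 + 393.17 + 126.10 = 669.87.
The longest hop is 393.17; the others sum to 276.70. Folding the others back against it leaves at least 393.17 − 276.70 = 116.47.

116.47 ≤ DH ≤ 669.87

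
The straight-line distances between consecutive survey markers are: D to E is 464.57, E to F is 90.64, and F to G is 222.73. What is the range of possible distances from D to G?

The maximum is all hops collinear in one direction: 464.57 + 90.64 + 222.73 = 777.94.
The longest hop is 464.57; the others sum to 313.37. Folding the others back against it leaves at least 464.57 − 313.37 = 151.20.

151.20 ≤ DG ≤ 777.94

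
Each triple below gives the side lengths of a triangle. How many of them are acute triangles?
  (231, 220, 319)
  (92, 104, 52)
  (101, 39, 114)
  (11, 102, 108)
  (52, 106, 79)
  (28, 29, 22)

2

(231,220,319): 220²+231² = 101761 = 319² → right
(92,104,52): 52²+92² = 11168 > 10816 = 104² → acute
(101,39,114): 39²+101² = 11722 < 12996 = 114² → obtuse
(11,102,108): 11²+102² = 10525 < 11664 = 108² → obtuse
(52,106,79): 52²+79² = 8945 < 11236 = 106² → obtuse
(28,29,22): 22²+28² = 1268 > 841 = 29² → acute
2 of the 6 are acute.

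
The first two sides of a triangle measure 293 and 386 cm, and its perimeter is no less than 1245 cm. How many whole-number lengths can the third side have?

113

Triangle inequality: 93 < x < 679. Perimeter ≥ 1245 gives x ≥ 1245 − 293 − 386 = 566.
So 566 ≤ x < 679; integers 566 through 678: 113 values.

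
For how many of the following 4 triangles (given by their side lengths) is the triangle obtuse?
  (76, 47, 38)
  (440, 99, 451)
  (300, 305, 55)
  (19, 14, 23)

(76,47,38): 38²+47² = 3653 < 5776 = 76² → obtuse
(440,99,451): 99²+440² = 203401 = 451² → right
(300,305,55): 55²+300² = 93025 = 305² → right
(19,14,23): 14²+19² = 557 > 529 = 23² → acute
1 of the 4 is obtuse.

1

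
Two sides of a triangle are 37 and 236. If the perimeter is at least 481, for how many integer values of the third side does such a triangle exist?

Triangle inequality: 199 < x < 273. Perimeter ≥ 481 gives x ≥ 481 − 37 − 236 = 208.
So 208 ≤ x < 273; integers 208 through 272: 65 values.

65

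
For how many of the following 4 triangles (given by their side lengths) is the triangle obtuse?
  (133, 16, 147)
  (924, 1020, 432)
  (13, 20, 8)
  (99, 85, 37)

3

(133,16,147): 16²+133² = 17945 < 21609 = 147² → obtuse
(924,1020,432): 432²+924² = 1040400 = 1020² → right
(13,20,8): 8²+13² = 233 < 400 = 20² → obtuse
(99,85,37): 37²+85² = 8594 < 9801 = 99² → obtuse
3 of the 4 are obtuse.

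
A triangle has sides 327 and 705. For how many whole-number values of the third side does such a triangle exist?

The third side lies in the open interval (378, 1032).
Integers from 379 to 1031 inclusive: 1031 − 379 + 1 = 653.

653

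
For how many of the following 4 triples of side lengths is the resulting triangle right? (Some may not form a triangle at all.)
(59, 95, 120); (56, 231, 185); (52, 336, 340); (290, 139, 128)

(59,95,120): 59²+95² = 12506 < 14400 = 120² → obtuse
(56,231,185): 56²+185² = 37361 < 53361 = 231² → obtuse
(52,336,340): 52²+336² = 115600 = 340² → right
(290,139,128): 128+139 ≤ 290, not a triangle
1 of the 4 is right.

1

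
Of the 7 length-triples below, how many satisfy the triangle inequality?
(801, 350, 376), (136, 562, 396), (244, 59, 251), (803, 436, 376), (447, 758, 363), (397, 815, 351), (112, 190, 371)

3

(350,376,801): 350+376 ≤ 801 → not valid
(136,396,562): 136+396 ≤ 562 → not valid
(59,244,251): 59+244 > 251 → valid
(376,436,803): 376+436 > 803 → valid
(363,447,758): 363+447 > 758 → valid
(351,397,815): 351+397 ≤ 815 → not valid
(112,190,371): 112+190 ≤ 371 → not valid
3 of the 7 triples form a triangle.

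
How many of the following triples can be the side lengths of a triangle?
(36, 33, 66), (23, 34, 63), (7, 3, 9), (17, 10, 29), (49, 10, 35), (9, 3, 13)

2

(33,36,66): 33+36 > 66 → valid
(23,34,63): 23+34 ≤ 63 → not valid
(3,7,9): 3+7 > 9 → valid
(10,17,29): 10+17 ≤ 29 → not valid
(10,35,49): 10+35 ≤ 49 → not valid
(3,9,13): 3+9 ≤ 13 → not valid
2 of the 6 triples form a triangle.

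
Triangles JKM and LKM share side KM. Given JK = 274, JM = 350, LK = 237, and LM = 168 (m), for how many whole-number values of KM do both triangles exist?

328

From triangle JKM: 76 < KM < 624.
From triangle LKM: 69 < KM < 405.
Intersection: 76 < KM < 405, so integers 77 through 404: 328 values.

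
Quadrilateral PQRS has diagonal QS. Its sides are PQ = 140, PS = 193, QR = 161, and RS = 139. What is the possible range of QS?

53 < QS < 300

From triangle PQS: |140 − 193| < QS < 140 + 193, i.e. 53 < QS < 333.
From triangle RQS: 22 < QS < 300.
Both must hold, so QS lies in the intersection.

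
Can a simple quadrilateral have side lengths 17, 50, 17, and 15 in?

For a quadrilateral, each side must be shorter than the sum of the others.
Here the longest side is 50, but the remaining 3 sides sum to only 49.

No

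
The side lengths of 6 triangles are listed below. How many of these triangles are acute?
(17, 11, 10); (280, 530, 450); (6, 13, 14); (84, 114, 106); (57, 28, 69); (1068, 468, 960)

2

(17,11,10): 10²+11² = 221 < 289 = 17² → obtuse
(280,530,450): 280²+450² = 280900 = 530² → right
(6,13,14): 6²+13² = 205 > 196 = 14² → acute
(84,114,106): 84²+106² = 18292 > 12996 = 114² → acute
(57,28,69): 28²+57² = 4033 < 4761 = 69² → obtuse
(1068,468,960): 468²+960² = 1140624 = 1068² → right
2 of the 6 are acute.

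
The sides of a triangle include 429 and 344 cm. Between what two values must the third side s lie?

By the triangle inequality, s must be less than 429 + 344 = 773 and greater than |429 − 344| = 85.

85 < s < 773 (cm)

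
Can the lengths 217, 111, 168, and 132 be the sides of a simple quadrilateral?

A quadrilateral exists iff every side is shorter than the sum of the others — equivalently, the longest side is less than the sum of the rest.
Longest side 217 < 411 (sum of the remaining 3), so yes.

Yes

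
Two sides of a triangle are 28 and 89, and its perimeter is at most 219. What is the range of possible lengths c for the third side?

61 < c ≤ 102

Triangle inequality alone gives 61 < c < 117.
The perimeter condition gives c ≤ 219 − 28 − 89 = 102.
Intersecting the two: 61 < c ≤ 102.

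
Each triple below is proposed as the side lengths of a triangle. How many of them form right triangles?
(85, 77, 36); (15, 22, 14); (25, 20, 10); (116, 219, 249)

1

(85,77,36): 36²+77² = 7225 = 85² → right
(15,22,14): 14²+15² = 421 < 484 = 22² → obtuse
(25,20,10): 10²+20² = 500 < 625 = 25² → obtuse
(116,219,249): 116²+219² = 61417 < 62001 = 249² → obtuse
1 of the 4 is right.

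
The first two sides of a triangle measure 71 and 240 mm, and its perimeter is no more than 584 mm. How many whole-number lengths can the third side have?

Triangle inequality: 169 < x < 311. Perimeter ≤ 584 gives x ≤ 584 − 71 − 240 = 273.
So 169 < x ≤ 273; integers 170 through 273: 104 values.

104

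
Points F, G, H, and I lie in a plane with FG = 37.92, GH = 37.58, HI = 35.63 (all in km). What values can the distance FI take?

0 ≤ FI ≤ 111.13 km

The maximum is all hops collinear in one direction: 37.92 + 37.58 + 35.63 = 111.13.
The longest hop is 37.92; the others sum to 73.21. Since 37.92 ≤ 73.21, the path can fold back on itself completely, so the minimum distance is 0.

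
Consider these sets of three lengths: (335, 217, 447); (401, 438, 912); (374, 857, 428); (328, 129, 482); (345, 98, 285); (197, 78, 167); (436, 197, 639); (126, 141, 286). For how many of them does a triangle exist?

(217,335,447): 217+335 > 447 → valid
(401,438,912): 401+438 ≤ 912 → not valid
(374,428,857): 374+428 ≤ 857 → not valid
(129,328,482): 129+328 ≤ 482 → not valid
(98,285,345): 98+285 > 345 → valid
(78,167,197): 78+167 > 197 → valid
(197,436,639): 197+436 ≤ 639 → not valid
(126,141,286): 126+141 ≤ 286 → not valid
3 of the 8 triples form a triangle.

3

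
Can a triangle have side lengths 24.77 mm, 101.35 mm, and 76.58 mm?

The two shorter sides sum to 101.35, exactly equal to the longest side 101.35.
That gives only a degenerate (flat) triangle — the inequality must be strict.

No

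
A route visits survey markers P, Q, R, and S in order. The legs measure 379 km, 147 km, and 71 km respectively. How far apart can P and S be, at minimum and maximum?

161 ≤ PS ≤ 597 km

The maximum is all hops collinear in one direction: 379 + 147 + 71 = 597.
The longest hop is 379; the others sum to 218. Folding the others back against it leaves at least 379 − 218 = 161.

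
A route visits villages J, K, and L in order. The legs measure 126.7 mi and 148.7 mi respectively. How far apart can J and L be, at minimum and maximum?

By the triangle inequality, |126.7 − 148.7| ≤ JL ≤ 126.7 + 148.7.

22.0 ≤ JL ≤ 275.4 mi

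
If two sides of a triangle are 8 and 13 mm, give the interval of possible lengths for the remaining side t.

5 < t < 21

By the triangle inequality, t must be less than 8 + 13 = 21 and greater than |8 − 13| = 5.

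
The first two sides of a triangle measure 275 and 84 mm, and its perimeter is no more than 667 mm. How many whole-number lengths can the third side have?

Triangle inequality: 191 < x < 359. Perimeter ≤ 667 gives x ≤ 667 − 275 − 84 = 308.
So 191 < x ≤ 308; integers 192 through 308: 117 values.

117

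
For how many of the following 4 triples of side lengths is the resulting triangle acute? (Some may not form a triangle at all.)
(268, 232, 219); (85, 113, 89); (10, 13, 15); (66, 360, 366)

(268,232,219): 219²+232² = 101785 > 71824 = 268² → acute
(85,113,89): 85²+89² = 15146 > 12769 = 113² → acute
(10,13,15): 10²+13² = 269 > 225 = 15² → acute
(66,360,366): 66²+360² = 133956 = 366² → right
3 of the 4 are acute.

3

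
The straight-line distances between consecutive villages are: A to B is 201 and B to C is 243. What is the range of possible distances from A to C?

By the triangle inequality, |201 − 243| ≤ AC ≤ 201 + 243.

42 ≤ AC ≤ 444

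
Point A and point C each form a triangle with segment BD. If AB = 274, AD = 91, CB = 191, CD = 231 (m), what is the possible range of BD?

From triangle ABD: |274 − 91| < BD < 274 + 91, i.e. 183 < BD < 365.
From triangle CBD: 40 < BD < 422.
Both must hold, so BD lies in the intersection.

183 < BD < 365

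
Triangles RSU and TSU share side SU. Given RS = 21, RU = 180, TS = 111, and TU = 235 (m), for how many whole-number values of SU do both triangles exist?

From triangle RSU: 159 < SU < 201.
From triangle TSU: 124 < SU < 346.
Intersection: 159 < SU < 201, so integers 160 through 200: 41 values.

41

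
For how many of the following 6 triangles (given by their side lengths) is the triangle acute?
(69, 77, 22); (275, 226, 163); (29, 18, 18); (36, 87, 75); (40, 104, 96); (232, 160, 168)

(69,77,22): 22²+69² = 5245 < 5929 = 77² → obtuse
(275,226,163): 163²+226² = 77645 > 75625 = 275² → acute
(29,18,18): 18²+18² = 648 < 841 = 29² → obtuse
(36,87,75): 36²+75² = 6921 < 7569 = 87² → obtuse
(40,104,96): 40²+96² = 10816 = 104² → right
(232,160,168): 160²+168² = 53824 = 232² → right
1 of the 6 is acute.

1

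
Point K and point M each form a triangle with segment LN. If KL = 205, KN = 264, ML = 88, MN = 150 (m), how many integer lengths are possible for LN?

175

From triangle KLN: 59 < LN < 469.
From triangle MLN: 62 < LN < 238.
Intersection: 62 < LN < 238, so integers 63 through 237: 175 values.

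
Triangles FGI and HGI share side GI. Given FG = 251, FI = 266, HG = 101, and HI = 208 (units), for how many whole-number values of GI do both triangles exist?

From triangle FGI: 15 < GI < 517.
From triangle HGI: 107 < GI < 309.
Intersection: 107 < GI < 309, so integers 108 through 308: 201 values.

201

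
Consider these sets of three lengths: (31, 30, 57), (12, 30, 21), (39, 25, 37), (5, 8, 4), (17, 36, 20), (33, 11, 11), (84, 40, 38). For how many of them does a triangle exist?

5

(30,31,57): 30+31 > 57 → valid
(12,21,30): 12+21 > 30 → valid
(25,37,39): 25+37 > 39 → valid
(4,5,8): 4+5 > 8 → valid
(17,20,36): 17+20 > 36 → valid
(11,11,33): 11+11 ≤ 33 → not valid
(38,40,84): 38+40 ≤ 84 → not valid
5 of the 7 triples form a triangle.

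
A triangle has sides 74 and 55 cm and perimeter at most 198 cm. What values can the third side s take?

19 < s ≤ 69 cm

Triangle inequality alone gives 19 < s < 129.
The perimeter condition gives s ≤ 198 − 74 − 55 = 69.
Intersecting the two: 19 < s ≤ 69.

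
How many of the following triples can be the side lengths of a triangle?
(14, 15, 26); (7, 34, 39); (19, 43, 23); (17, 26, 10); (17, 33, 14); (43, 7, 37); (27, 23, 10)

(14,15,26): 14+15 > 26 → valid
(7,34,39): 7+34 > 39 → valid
(19,23,43): 19+23 ≤ 43 → not valid
(10,17,26): 10+17 > 26 → valid
(14,17,33): 14+17 ≤ 33 → not valid
(7,37,43): 7+37 > 43 → valid
(10,23,27): 10+23 > 27 → valid
5 of the 7 triples form a triangle.

5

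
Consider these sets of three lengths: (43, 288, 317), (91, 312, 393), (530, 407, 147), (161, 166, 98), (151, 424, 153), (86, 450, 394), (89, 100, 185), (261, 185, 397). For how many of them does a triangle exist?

7

(43,288,317): 43+288 > 317 → valid
(91,312,393): 91+312 > 393 → valid
(147,407,530): 147+407 > 530 → valid
(98,161,166): 98+161 > 166 → valid
(151,153,424): 151+153 ≤ 424 → not valid
(86,394,450): 86+394 > 450 → valid
(89,100,185): 89+100 > 185 → valid
(185,261,397): 185+261 > 397 → valid
7 of the 8 triples form a triangle.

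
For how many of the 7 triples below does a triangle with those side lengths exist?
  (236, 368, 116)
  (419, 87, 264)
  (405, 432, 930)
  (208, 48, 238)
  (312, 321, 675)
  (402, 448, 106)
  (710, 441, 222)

(116,236,368): 116+236 ≤ 368 → not valid
(87,264,419): 87+264 ≤ 419 → not valid
(405,432,930): 405+432 ≤ 930 → not valid
(48,208,238): 48+208 > 238 → valid
(312,321,675): 312+321 ≤ 675 → not valid
(106,402,448): 106+402 > 448 → valid
(222,441,710): 222+441 ≤ 710 → not valid
2 of the 7 triples form a triangle.

2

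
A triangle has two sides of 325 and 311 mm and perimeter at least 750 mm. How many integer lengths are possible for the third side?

522

Triangle inequality: 14 < x < 636. Perimeter ≥ 750 gives x ≥ 750 − 325 − 311 = 114.
So 114 ≤ x < 636; integers 114 through 635: 522 values.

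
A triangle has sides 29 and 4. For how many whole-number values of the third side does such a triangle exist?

The third side lies in the open interval (25, 33).
Integers from 26 to 32 inclusive: 32 − 26 + 1 = 7.

7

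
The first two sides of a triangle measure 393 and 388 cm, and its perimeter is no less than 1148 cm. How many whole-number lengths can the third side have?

Triangle inequality: 5 < x < 781. Perimeter ≥ 1148 gives x ≥ 1148 − 393 − 388 = 367.
So 367 ≤ x < 781; integers 367 through 780: 414 values.

414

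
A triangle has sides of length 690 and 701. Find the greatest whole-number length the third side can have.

The third side must be strictly less than 690 + 701 = 1391.
The largest integer below 1391 is 1390.

1390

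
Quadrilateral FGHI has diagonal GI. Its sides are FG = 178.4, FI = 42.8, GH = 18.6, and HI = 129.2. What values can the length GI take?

From triangle FGI: |178.4 − 42.8| < GI < 178.4 + 42.8, i.e. 135.6 < GI < 221.2.
From triangle HGI: 110.6 < GI < 147.8.
Both must hold, so GI lies in the intersection.

135.6 < GI < 147.8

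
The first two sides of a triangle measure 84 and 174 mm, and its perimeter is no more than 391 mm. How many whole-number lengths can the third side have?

Triangle inequality: 90 < x < 258. Perimeter ≤ 391 gives x ≤ 391 − 84 − 174 = 133.
So 90 < x ≤ 133; integers 91 through 133: 43 values.

43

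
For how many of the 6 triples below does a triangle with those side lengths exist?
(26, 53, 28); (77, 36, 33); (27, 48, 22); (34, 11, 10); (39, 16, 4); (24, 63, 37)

(26,28,53): 26+28 > 53 → valid
(33,36,77): 33+36 ≤ 77 → not valid
(22,27,48): 22+27 > 48 → valid
(10,11,34): 10+11 ≤ 34 → not valid
(4,16,39): 4+16 ≤ 39 → not valid
(24,37,63): 24+37 ≤ 63 → not valid
2 of the 6 triples form a triangle.

2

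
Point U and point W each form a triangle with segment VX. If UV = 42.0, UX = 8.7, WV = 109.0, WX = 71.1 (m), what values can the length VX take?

37.9 < VX < 50.7

From triangle UVX: |42.0 − 8.7| < VX < 42.0 + 8.7, i.e. 33.3 < VX < 50.7.
From triangle WVX: 37.9 < VX < 180.1.
Both must hold, so VX lies in the intersection.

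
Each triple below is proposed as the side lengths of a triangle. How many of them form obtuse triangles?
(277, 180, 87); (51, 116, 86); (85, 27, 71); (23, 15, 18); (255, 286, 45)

3

(277,180,87): 87+180 ≤ 277, not a triangle
(51,116,86): 51²+86² = 9997 < 13456 = 116² → obtuse
(85,27,71): 27²+71² = 5770 < 7225 = 85² → obtuse
(23,15,18): 15²+18² = 549 > 529 = 23² → acute
(255,286,45): 45²+255² = 67050 < 81796 = 286² → obtuse
3 of the 5 are obtuse.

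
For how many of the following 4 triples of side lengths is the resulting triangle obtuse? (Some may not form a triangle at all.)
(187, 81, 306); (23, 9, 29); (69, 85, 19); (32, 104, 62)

(187,81,306): 81+187 ≤ 306, not a triangle
(23,9,29): 9²+23² = 610 < 841 = 29² → obtuse
(69,85,19): 19²+69² = 5122 < 7225 = 85² → obtuse
(32,104,62): 32+62 ≤ 104, not a triangle
2 of the 4 are obtuse.

2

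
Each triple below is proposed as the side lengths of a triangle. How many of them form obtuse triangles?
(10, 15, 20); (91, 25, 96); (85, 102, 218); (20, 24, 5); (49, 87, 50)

4

(10,15,20): 10²+15² = 325 < 400 = 20² → obtuse
(91,25,96): 25²+91² = 8906 < 9216 = 96² → obtuse
(85,102,218): 85+102 ≤ 218, not a triangle
(20,24,5): 5²+20² = 425 < 576 = 24² → obtuse
(49,87,50): 49²+50² = 4901 < 7569 = 87² → obtuse
4 of the 5 are obtuse.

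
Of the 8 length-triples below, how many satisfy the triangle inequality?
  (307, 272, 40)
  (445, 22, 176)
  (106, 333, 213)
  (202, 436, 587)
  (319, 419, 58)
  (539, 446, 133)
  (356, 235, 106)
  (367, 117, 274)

4

(40,272,307): 40+272 > 307 → valid
(22,176,445): 22+176 ≤ 445 → not valid
(106,213,333): 106+213 ≤ 333 → not valid
(202,436,587): 202+436 > 587 → valid
(58,319,419): 58+319 ≤ 419 → not valid
(133,446,539): 133+446 > 539 → valid
(106,235,356): 106+235 ≤ 356 → not valid
(117,274,367): 117+274 > 367 → valid
4 of the 8 triples form a triangle.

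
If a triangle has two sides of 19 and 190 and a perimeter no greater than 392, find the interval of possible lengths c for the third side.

171 < c ≤ 183

Triangle inequality alone gives 171 < c < 209.
The perimeter condition gives c ≤ 392 − 19 − 190 = 183.
Intersecting the two: 171 < c ≤ 183.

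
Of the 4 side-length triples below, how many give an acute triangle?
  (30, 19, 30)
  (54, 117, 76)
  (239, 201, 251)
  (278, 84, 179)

2

(30,19,30): 19²+30² = 1261 > 900 = 30² → acute
(54,117,76): 54²+76² = 8692 < 13689 = 117² → obtuse
(239,201,251): 201²+239² = 97522 > 63001 = 251² → acute
(278,84,179): 84+179 ≤ 278, not a triangle
2 of the 4 are acute.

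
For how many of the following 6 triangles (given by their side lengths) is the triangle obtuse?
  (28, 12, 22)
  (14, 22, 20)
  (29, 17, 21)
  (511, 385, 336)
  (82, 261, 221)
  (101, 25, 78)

4

(28,12,22): 12²+22² = 628 < 784 = 28² → obtuse
(14,22,20): 14²+20² = 596 > 484 = 22² → acute
(29,17,21): 17²+21² = 730 < 841 = 29² → obtuse
(511,385,336): 336²+385² = 261121 = 511² → right
(82,261,221): 82²+221² = 55565 < 68121 = 261² → obtuse
(101,25,78): 25²+78² = 6709 < 10201 = 101² → obtuse
4 of the 6 are obtuse.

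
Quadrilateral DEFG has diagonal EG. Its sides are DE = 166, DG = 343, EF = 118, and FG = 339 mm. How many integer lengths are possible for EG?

From triangle DEG: 177 < EG < 509.
From triangle FEG: 221 < EG < 457.
Intersection: 221 < EG < 457, so integers 222 through 456: 235 values.

235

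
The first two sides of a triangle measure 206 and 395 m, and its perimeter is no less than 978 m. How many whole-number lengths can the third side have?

Triangle inequality: 189 < x < 601. Perimeter ≥ 978 gives x ≥ 978 − 206 − 395 = 377.
So 377 ≤ x < 601; integers 377 through 600: 224 values.

224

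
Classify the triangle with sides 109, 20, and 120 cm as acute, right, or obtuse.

Compare the square of the longest side to the sum of squares of the other two: 20² + 109² = 12281 < 14400 = 120².

obtuse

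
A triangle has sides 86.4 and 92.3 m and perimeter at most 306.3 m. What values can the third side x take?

Triangle inequality alone gives 5.9 < x < 178.7.
The perimeter condition gives x ≤ 306.3 − 86.4 − 92.3 = 127.6.
Intersecting the two: 5.9 < x ≤ 127.6.

5.9 < x ≤ 127.6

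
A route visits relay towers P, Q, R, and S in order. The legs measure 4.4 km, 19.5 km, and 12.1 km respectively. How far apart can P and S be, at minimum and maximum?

The maximum is all hops collinear in one direction: 4.4 + 19.5 + 12.1 = 36.0.
The longest hop is 19.5; the others sum to 16.5. Folding the others back against it leaves at least 19.5 − 16.5 = 3.0.

3.0 ≤ PS ≤ 36.0 km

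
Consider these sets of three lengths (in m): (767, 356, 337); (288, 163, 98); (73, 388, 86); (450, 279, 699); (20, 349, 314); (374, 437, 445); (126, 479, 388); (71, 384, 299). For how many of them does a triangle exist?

3

(337,356,767): 337+356 ≤ 767 → not valid
(98,163,288): 98+163 ≤ 288 → not valid
(73,86,388): 73+86 ≤ 388 → not valid
(279,450,699): 279+450 > 699 → valid
(20,314,349): 20+314 ≤ 349 → not valid
(374,437,445): 374+437 > 445 → valid
(126,388,479): 126+388 > 479 → valid
(71,299,384): 71+299 ≤ 384 → not valid
3 of the 8 triples form a triangle.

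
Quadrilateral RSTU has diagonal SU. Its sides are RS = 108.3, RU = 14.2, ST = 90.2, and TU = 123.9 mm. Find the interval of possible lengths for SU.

94.1 < SU < 122.5

From triangle RSU: |108.3 − 14.2| < SU < 108.3 + 14.2, i.e. 94.1 < SU < 122.5.
From triangle TSU: 33.7 < SU < 214.1.
Both must hold, so SU lies in the intersection.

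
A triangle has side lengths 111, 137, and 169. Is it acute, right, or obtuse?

Compare the square of the longest side to the sum of squares of the other two: 111² + 137² = 31090 > 28561 = 169².

acute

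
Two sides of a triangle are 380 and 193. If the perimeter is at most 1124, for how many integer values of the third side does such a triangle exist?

364

Triangle inequality: 187 < x < 573. Perimeter ≤ 1124 gives x ≤ 1124 − 380 − 193 = 551.
So 187 < x ≤ 551; integers 188 through 551: 364 values.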